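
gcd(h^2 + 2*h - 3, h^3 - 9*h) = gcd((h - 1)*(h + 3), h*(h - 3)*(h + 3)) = h + 3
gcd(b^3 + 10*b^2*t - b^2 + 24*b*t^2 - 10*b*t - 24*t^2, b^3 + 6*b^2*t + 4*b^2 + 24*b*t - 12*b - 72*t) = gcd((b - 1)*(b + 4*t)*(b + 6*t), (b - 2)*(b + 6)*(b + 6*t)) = b + 6*t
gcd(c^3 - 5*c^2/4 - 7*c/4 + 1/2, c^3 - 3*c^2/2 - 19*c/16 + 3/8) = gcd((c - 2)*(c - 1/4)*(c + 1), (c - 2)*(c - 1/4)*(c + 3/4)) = c^2 - 9*c/4 + 1/2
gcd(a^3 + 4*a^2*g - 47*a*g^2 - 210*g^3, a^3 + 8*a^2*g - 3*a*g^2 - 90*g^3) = a^2 + 11*a*g + 30*g^2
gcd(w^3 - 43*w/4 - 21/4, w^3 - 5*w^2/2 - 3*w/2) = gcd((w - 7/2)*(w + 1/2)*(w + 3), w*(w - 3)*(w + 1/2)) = w + 1/2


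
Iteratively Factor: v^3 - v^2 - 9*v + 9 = (v - 3)*(v^2 + 2*v - 3) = (v - 3)*(v - 1)*(v + 3)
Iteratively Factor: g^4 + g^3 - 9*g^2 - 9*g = (g + 3)*(g^3 - 2*g^2 - 3*g) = g*(g + 3)*(g^2 - 2*g - 3) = g*(g + 1)*(g + 3)*(g - 3)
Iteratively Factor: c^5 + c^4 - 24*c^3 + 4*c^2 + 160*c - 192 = (c + 4)*(c^4 - 3*c^3 - 12*c^2 + 52*c - 48) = (c + 4)^2*(c^3 - 7*c^2 + 16*c - 12) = (c - 2)*(c + 4)^2*(c^2 - 5*c + 6) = (c - 2)^2*(c + 4)^2*(c - 3)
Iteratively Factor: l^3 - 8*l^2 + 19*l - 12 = (l - 1)*(l^2 - 7*l + 12) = (l - 4)*(l - 1)*(l - 3)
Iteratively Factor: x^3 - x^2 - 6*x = (x - 3)*(x^2 + 2*x) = (x - 3)*(x + 2)*(x)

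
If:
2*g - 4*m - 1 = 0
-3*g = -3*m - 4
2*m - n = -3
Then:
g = 13/6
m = 5/6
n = 14/3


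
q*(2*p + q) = 2*p*q + q^2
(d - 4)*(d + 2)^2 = d^3 - 12*d - 16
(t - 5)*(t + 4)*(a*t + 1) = a*t^3 - a*t^2 - 20*a*t + t^2 - t - 20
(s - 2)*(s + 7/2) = s^2 + 3*s/2 - 7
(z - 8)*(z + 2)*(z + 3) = z^3 - 3*z^2 - 34*z - 48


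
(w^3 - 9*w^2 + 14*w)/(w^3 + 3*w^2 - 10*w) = (w - 7)/(w + 5)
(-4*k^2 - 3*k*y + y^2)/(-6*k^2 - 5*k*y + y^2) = (-4*k + y)/(-6*k + y)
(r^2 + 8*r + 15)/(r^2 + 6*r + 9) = (r + 5)/(r + 3)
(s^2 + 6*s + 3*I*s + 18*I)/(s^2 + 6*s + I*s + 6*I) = (s + 3*I)/(s + I)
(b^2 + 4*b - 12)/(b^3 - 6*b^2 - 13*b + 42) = (b + 6)/(b^2 - 4*b - 21)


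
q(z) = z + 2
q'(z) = 1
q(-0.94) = 1.06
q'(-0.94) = 1.00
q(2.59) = 4.59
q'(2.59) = 1.00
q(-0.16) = 1.84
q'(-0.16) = 1.00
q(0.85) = 2.85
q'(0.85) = 1.00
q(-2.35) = -0.35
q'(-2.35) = 1.00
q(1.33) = 3.33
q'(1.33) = 1.00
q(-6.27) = -4.27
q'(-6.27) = 1.00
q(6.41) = 8.41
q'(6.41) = 1.00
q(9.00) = 11.00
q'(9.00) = 1.00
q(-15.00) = -13.00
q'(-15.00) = 1.00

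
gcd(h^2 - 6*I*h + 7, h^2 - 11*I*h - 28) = h - 7*I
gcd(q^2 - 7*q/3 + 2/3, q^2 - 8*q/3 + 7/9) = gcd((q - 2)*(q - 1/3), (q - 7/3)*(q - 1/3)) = q - 1/3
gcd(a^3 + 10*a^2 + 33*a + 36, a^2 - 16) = a + 4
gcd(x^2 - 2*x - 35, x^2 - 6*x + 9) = 1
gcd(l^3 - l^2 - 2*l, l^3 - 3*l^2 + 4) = l^2 - l - 2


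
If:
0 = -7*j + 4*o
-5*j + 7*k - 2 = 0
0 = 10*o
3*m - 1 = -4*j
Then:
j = 0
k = 2/7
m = 1/3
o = 0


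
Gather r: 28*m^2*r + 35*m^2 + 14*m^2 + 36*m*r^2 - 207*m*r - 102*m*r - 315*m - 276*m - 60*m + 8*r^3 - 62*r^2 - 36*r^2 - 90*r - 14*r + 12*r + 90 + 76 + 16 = 49*m^2 - 651*m + 8*r^3 + r^2*(36*m - 98) + r*(28*m^2 - 309*m - 92) + 182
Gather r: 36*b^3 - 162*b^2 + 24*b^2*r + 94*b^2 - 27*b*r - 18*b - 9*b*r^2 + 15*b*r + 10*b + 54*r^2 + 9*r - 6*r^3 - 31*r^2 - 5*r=36*b^3 - 68*b^2 - 8*b - 6*r^3 + r^2*(23 - 9*b) + r*(24*b^2 - 12*b + 4)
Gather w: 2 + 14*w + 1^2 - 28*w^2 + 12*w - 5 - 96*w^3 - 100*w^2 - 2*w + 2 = -96*w^3 - 128*w^2 + 24*w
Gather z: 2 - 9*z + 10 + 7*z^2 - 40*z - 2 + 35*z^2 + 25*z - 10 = 42*z^2 - 24*z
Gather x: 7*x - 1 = 7*x - 1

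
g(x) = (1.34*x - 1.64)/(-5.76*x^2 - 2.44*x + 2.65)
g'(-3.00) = 0.07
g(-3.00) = 0.14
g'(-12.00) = 0.00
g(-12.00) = 0.02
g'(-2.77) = 0.09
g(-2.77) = 0.15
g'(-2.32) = 0.16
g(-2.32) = 0.21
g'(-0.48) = 1.67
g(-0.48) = -0.92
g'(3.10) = 0.00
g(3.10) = -0.04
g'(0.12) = -0.50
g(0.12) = -0.65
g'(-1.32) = 2.19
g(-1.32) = 0.82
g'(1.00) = -0.38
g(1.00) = 0.05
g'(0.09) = -0.37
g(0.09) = -0.64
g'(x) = (1.34*x - 1.64)*(11.52*x + 2.44)/(-5.76*x^2 - 2.44*x + 2.65)^2 + 1.34/(-5.76*x^2 - 2.44*x + 2.65) = (7.7184*x^2 - 18.8928*x - 0.4506)/(33.1776*x^4 + 28.1088*x^3 - 24.5744*x^2 - 12.932*x + 7.0225)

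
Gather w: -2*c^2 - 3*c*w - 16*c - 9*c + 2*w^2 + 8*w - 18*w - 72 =-2*c^2 - 25*c + 2*w^2 + w*(-3*c - 10) - 72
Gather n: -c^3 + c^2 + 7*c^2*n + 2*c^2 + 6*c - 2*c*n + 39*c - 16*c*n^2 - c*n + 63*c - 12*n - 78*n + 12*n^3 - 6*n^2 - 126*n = -c^3 + 3*c^2 + 108*c + 12*n^3 + n^2*(-16*c - 6) + n*(7*c^2 - 3*c - 216)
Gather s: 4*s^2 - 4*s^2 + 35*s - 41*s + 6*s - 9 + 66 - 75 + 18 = 0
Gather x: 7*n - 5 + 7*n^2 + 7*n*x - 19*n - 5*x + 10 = 7*n^2 - 12*n + x*(7*n - 5) + 5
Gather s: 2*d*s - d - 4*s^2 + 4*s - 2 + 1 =-d - 4*s^2 + s*(2*d + 4) - 1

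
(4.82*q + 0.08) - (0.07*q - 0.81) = 4.75*q + 0.89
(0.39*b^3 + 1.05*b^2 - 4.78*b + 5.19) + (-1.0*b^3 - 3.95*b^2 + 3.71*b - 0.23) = -0.61*b^3 - 2.9*b^2 - 1.07*b + 4.96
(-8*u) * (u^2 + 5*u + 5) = -8*u^3 - 40*u^2 - 40*u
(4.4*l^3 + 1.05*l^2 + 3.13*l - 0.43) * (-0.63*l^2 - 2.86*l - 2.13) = -2.772*l^5 - 13.2455*l^4 - 14.3469*l^3 - 10.9174*l^2 - 5.4371*l + 0.9159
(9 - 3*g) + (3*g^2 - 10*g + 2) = 3*g^2 - 13*g + 11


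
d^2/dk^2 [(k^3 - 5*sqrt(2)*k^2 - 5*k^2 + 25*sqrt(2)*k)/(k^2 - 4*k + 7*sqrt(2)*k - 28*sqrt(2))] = 8*(3*sqrt(2)*k^3 + 41*k^3 - 504*k^2 - 21*sqrt(2)*k^2 + 2226*k - 3360 + 490*sqrt(2))/(k^6 - 12*k^5 + 21*sqrt(2)*k^5 - 252*sqrt(2)*k^4 + 342*k^4 - 3592*k^3 + 1694*sqrt(2)*k^3 - 9576*sqrt(2)*k^2 + 14112*k^2 - 18816*k + 32928*sqrt(2)*k - 43904*sqrt(2))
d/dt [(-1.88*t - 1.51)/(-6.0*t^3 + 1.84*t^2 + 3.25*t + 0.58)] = (-22.56*t^3 - 23.7208*t^2 + 5.5568*t + 3.8171)/(36.0*t^6 - 22.08*t^5 - 35.6144*t^4 + 5.0*t^3 + 12.6969*t^2 + 3.77*t + 0.3364)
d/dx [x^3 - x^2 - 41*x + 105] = 3*x^2 - 2*x - 41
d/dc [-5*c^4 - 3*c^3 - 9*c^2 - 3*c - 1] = -20*c^3 - 9*c^2 - 18*c - 3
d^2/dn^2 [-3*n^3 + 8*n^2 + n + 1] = 16 - 18*n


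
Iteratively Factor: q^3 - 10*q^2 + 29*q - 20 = (q - 5)*(q^2 - 5*q + 4) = (q - 5)*(q - 4)*(q - 1)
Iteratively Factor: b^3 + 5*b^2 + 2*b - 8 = (b + 4)*(b^2 + b - 2) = (b - 1)*(b + 4)*(b + 2)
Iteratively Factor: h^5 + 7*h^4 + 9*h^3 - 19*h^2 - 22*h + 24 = (h + 2)*(h^4 + 5*h^3 - h^2 - 17*h + 12) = (h + 2)*(h + 4)*(h^3 + h^2 - 5*h + 3) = (h - 1)*(h + 2)*(h + 4)*(h^2 + 2*h - 3) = (h - 1)*(h + 2)*(h + 3)*(h + 4)*(h - 1)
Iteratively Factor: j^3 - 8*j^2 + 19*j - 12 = (j - 4)*(j^2 - 4*j + 3) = (j - 4)*(j - 1)*(j - 3)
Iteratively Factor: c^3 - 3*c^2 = (c)*(c^2 - 3*c) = c*(c - 3)*(c)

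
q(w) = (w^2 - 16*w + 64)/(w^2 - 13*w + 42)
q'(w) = (13 - 2*w)*(w^2 - 16*w + 64)/(w^2 - 13*w + 42)^2 + (2*w - 16)/(w^2 - 13*w + 42) = (3*w^2 - 44*w + 160)/(w^4 - 26*w^3 + 253*w^2 - 1092*w + 1764)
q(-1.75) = 1.40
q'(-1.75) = 0.05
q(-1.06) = 1.44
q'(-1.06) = 0.06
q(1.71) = 1.74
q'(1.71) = 0.18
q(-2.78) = 1.35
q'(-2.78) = 0.04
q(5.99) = 400.01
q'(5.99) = 39999.02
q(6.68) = -8.01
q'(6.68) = -1.12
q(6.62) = -8.08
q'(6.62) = 3.48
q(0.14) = 1.54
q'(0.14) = 0.10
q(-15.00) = 1.15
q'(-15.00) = 0.01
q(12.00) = 0.53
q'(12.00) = 0.07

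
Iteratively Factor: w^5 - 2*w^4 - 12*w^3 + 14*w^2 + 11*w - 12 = (w - 1)*(w^4 - w^3 - 13*w^2 + w + 12) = (w - 1)*(w + 1)*(w^3 - 2*w^2 - 11*w + 12) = (w - 1)^2*(w + 1)*(w^2 - w - 12) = (w - 1)^2*(w + 1)*(w + 3)*(w - 4)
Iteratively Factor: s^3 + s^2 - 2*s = (s - 1)*(s^2 + 2*s) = s*(s - 1)*(s + 2)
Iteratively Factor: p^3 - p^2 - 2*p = (p - 2)*(p^2 + p) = p*(p - 2)*(p + 1)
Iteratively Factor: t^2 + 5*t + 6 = (t + 3)*(t + 2)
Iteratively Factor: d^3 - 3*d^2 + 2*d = (d - 2)*(d^2 - d) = d*(d - 2)*(d - 1)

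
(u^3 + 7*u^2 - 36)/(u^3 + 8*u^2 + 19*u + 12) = (u^2 + 4*u - 12)/(u^2 + 5*u + 4)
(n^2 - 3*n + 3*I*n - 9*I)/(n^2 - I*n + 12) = (n - 3)/(n - 4*I)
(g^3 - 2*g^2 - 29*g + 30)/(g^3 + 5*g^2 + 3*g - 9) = (g^2 - g - 30)/(g^2 + 6*g + 9)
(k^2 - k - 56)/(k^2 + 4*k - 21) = (k - 8)/(k - 3)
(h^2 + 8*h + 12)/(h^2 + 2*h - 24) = (h + 2)/(h - 4)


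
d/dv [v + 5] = 1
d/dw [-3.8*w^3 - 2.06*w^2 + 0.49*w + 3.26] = -11.4*w^2 - 4.12*w + 0.49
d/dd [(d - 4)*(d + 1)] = 2*d - 3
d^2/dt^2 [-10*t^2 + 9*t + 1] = -20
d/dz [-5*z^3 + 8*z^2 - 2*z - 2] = -15*z^2 + 16*z - 2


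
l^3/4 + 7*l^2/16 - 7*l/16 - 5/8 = (l/4 + 1/4)*(l - 5/4)*(l + 2)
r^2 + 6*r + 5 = (r + 1)*(r + 5)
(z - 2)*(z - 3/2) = z^2 - 7*z/2 + 3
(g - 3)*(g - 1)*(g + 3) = g^3 - g^2 - 9*g + 9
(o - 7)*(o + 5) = o^2 - 2*o - 35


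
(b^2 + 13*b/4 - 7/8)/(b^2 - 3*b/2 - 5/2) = (-8*b^2 - 26*b + 7)/(4*(-2*b^2 + 3*b + 5))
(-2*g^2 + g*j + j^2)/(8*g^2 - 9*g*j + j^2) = (-2*g - j)/(8*g - j)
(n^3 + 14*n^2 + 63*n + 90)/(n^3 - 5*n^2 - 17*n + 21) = (n^2 + 11*n + 30)/(n^2 - 8*n + 7)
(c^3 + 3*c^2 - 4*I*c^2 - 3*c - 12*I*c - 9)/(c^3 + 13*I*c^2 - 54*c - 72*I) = (c^3 + c^2*(3 - 4*I) + c*(-3 - 12*I) - 9)/(c^3 + 13*I*c^2 - 54*c - 72*I)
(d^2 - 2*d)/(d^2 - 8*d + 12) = d/(d - 6)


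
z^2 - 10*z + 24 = (z - 6)*(z - 4)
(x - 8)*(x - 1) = x^2 - 9*x + 8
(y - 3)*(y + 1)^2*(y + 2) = y^4 + y^3 - 7*y^2 - 13*y - 6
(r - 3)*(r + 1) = r^2 - 2*r - 3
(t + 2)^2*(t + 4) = t^3 + 8*t^2 + 20*t + 16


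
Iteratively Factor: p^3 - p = (p - 1)*(p^2 + p) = p*(p - 1)*(p + 1)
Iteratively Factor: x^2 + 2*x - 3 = (x - 1)*(x + 3)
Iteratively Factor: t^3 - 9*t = (t + 3)*(t^2 - 3*t) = (t - 3)*(t + 3)*(t)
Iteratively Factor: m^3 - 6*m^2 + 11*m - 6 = (m - 2)*(m^2 - 4*m + 3) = (m - 2)*(m - 1)*(m - 3)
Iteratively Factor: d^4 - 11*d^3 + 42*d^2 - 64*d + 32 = (d - 2)*(d^3 - 9*d^2 + 24*d - 16) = (d - 4)*(d - 2)*(d^2 - 5*d + 4) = (d - 4)^2*(d - 2)*(d - 1)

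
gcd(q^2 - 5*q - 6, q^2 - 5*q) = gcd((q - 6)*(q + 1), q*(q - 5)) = 1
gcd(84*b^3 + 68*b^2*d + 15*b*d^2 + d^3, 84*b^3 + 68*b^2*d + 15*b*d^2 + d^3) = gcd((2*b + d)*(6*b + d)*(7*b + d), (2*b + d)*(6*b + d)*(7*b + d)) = 84*b^3 + 68*b^2*d + 15*b*d^2 + d^3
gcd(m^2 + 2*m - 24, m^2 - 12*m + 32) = m - 4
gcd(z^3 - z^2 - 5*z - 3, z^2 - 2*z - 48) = 1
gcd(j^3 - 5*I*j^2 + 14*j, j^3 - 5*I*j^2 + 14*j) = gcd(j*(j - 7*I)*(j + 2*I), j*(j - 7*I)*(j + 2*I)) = j^3 - 5*I*j^2 + 14*j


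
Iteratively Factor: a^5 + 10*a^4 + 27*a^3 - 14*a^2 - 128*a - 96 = (a + 1)*(a^4 + 9*a^3 + 18*a^2 - 32*a - 96) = (a + 1)*(a + 3)*(a^3 + 6*a^2 - 32) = (a + 1)*(a + 3)*(a + 4)*(a^2 + 2*a - 8) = (a - 2)*(a + 1)*(a + 3)*(a + 4)*(a + 4)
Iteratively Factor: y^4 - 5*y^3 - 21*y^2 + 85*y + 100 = (y - 5)*(y^3 - 21*y - 20) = (y - 5)^2*(y^2 + 5*y + 4) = (y - 5)^2*(y + 1)*(y + 4)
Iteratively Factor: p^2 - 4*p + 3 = (p - 3)*(p - 1)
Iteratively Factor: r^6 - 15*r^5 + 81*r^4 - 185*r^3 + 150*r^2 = (r)*(r^5 - 15*r^4 + 81*r^3 - 185*r^2 + 150*r) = r^2*(r^4 - 15*r^3 + 81*r^2 - 185*r + 150) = r^2*(r - 2)*(r^3 - 13*r^2 + 55*r - 75) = r^2*(r - 5)*(r - 2)*(r^2 - 8*r + 15) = r^2*(r - 5)*(r - 3)*(r - 2)*(r - 5)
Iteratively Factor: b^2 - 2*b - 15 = (b + 3)*(b - 5)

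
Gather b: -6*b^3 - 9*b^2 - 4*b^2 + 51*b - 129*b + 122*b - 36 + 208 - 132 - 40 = -6*b^3 - 13*b^2 + 44*b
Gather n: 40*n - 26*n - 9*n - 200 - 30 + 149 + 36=5*n - 45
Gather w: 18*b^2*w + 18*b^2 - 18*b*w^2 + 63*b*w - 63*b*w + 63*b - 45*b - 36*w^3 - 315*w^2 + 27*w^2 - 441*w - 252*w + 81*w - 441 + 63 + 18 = 18*b^2 + 18*b - 36*w^3 + w^2*(-18*b - 288) + w*(18*b^2 - 612) - 360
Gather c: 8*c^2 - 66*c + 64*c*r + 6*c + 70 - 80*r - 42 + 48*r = 8*c^2 + c*(64*r - 60) - 32*r + 28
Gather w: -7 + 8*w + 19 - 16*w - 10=2 - 8*w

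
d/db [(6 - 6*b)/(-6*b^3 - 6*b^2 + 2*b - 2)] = 18*b*(-b^2 + b + 1)/(9*b^6 + 18*b^5 + 3*b^4 + 7*b^2 - 2*b + 1)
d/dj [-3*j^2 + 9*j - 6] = 9 - 6*j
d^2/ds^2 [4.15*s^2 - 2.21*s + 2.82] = 8.30000000000000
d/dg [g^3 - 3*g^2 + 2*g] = 3*g^2 - 6*g + 2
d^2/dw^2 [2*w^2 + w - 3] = 4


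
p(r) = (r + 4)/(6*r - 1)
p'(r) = -6*(r + 4)/(6*r - 1)^2 + 1/(6*r - 1)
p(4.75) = 0.32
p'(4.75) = -0.03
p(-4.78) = 0.03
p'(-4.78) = -0.03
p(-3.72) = -0.01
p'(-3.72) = -0.05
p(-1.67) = -0.21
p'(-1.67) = -0.21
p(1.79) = 0.59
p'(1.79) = -0.26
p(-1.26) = -0.32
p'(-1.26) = -0.34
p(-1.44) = -0.27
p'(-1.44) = -0.27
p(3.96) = 0.35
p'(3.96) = -0.05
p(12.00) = 0.23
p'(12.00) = 0.00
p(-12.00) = 0.11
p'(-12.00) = 0.00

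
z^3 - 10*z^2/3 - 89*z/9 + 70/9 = (z - 5)*(z - 2/3)*(z + 7/3)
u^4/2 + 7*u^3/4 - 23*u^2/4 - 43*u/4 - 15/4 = (u/2 + 1/2)*(u - 3)*(u + 1/2)*(u + 5)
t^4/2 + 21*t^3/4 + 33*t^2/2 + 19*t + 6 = (t/2 + 1)*(t + 1/2)*(t + 2)*(t + 6)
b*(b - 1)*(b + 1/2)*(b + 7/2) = b^4 + 3*b^3 - 9*b^2/4 - 7*b/4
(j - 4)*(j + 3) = j^2 - j - 12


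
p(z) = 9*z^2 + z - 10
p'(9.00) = 163.00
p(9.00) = 728.00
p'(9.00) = 163.00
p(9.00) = 728.00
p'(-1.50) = -26.00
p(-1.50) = 8.75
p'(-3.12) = -55.16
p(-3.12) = 74.49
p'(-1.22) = -20.96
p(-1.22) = 2.18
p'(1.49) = 27.82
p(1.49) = 11.47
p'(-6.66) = -118.88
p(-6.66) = 382.54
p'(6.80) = 123.40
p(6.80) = 412.96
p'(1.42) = 26.56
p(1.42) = 9.57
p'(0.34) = 7.12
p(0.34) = -8.62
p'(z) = 18*z + 1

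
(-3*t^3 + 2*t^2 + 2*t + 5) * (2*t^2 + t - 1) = -6*t^5 + t^4 + 9*t^3 + 10*t^2 + 3*t - 5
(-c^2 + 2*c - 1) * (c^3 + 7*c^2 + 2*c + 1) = -c^5 - 5*c^4 + 11*c^3 - 4*c^2 - 1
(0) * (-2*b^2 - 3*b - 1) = 0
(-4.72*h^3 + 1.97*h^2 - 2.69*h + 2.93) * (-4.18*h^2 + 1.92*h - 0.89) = 19.7296*h^5 - 17.297*h^4 + 19.2274*h^3 - 19.1655*h^2 + 8.0197*h - 2.6077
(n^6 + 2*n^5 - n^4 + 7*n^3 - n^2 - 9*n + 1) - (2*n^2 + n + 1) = n^6 + 2*n^5 - n^4 + 7*n^3 - 3*n^2 - 10*n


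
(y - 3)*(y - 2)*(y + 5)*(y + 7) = y^4 + 7*y^3 - 19*y^2 - 103*y + 210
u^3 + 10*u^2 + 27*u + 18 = (u + 1)*(u + 3)*(u + 6)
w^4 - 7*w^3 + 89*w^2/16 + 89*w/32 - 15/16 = (w - 6)*(w - 5/4)*(w - 1/4)*(w + 1/2)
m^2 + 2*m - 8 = (m - 2)*(m + 4)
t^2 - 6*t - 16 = (t - 8)*(t + 2)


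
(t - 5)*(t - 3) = t^2 - 8*t + 15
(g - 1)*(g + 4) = g^2 + 3*g - 4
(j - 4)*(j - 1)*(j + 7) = j^3 + 2*j^2 - 31*j + 28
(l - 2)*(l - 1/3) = l^2 - 7*l/3 + 2/3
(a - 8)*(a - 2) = a^2 - 10*a + 16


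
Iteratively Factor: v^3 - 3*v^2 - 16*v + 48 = (v - 3)*(v^2 - 16) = (v - 4)*(v - 3)*(v + 4)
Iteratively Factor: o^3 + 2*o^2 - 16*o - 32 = (o + 2)*(o^2 - 16) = (o + 2)*(o + 4)*(o - 4)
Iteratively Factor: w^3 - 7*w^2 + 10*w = (w - 5)*(w^2 - 2*w) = w*(w - 5)*(w - 2)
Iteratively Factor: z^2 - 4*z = (z)*(z - 4)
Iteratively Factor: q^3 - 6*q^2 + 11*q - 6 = (q - 2)*(q^2 - 4*q + 3) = (q - 2)*(q - 1)*(q - 3)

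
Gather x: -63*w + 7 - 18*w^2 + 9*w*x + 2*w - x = -18*w^2 - 61*w + x*(9*w - 1) + 7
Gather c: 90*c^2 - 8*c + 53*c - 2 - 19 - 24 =90*c^2 + 45*c - 45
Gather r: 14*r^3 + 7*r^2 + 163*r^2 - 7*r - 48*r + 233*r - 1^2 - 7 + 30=14*r^3 + 170*r^2 + 178*r + 22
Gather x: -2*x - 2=-2*x - 2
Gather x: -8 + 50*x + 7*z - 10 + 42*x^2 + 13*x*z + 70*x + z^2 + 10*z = 42*x^2 + x*(13*z + 120) + z^2 + 17*z - 18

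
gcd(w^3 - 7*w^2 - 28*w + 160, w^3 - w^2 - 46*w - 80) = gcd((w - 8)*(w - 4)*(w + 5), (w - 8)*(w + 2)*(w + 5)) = w^2 - 3*w - 40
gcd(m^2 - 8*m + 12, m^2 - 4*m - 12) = m - 6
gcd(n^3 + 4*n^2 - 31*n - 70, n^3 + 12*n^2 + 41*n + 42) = n^2 + 9*n + 14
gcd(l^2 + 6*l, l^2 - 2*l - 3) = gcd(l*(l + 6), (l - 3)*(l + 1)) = 1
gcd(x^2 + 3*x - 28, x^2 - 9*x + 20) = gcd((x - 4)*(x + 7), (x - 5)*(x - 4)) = x - 4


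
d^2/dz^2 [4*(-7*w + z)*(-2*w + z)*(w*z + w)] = 8*w*(-9*w + 3*z + 1)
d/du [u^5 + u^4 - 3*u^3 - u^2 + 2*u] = 5*u^4 + 4*u^3 - 9*u^2 - 2*u + 2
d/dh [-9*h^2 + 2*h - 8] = 2 - 18*h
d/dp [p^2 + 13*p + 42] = 2*p + 13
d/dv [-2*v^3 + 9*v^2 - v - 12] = -6*v^2 + 18*v - 1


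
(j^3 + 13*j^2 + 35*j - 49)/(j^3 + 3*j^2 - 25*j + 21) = (j + 7)/(j - 3)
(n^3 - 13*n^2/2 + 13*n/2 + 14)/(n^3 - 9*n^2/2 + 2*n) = (2*n^2 - 5*n - 7)/(n*(2*n - 1))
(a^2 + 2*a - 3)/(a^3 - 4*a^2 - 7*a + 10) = (a + 3)/(a^2 - 3*a - 10)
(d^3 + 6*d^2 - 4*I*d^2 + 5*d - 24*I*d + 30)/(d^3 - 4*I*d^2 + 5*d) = (d + 6)/d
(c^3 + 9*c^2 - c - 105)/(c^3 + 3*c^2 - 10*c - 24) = (c^2 + 12*c + 35)/(c^2 + 6*c + 8)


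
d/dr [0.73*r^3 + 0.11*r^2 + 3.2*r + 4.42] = 2.19*r^2 + 0.22*r + 3.2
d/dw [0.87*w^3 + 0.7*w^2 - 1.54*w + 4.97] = 2.61*w^2 + 1.4*w - 1.54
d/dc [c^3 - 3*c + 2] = 3*c^2 - 3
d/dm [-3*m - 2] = -3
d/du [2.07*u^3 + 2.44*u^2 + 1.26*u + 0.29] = 6.21*u^2 + 4.88*u + 1.26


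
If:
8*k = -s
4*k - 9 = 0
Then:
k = 9/4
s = -18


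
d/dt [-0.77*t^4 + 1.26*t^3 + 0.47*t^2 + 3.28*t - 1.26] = -3.08*t^3 + 3.78*t^2 + 0.94*t + 3.28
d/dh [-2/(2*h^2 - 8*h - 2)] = 2*(h - 2)/(-h^2 + 4*h + 1)^2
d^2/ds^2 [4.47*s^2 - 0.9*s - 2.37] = 8.94000000000000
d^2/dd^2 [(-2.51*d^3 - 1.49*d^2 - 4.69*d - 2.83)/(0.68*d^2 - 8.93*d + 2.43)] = (-1.77635683940025e-15*d^5 - 414.457414*d^3 + 333.721398*d^2 + 60.6800939999999*d - 663.145214)/(0.314432*d^6 - 12.387696*d^5 + 166.050492*d^4 - 800.657549*d^3 + 593.386317*d^2 - 158.192271*d + 14.348907)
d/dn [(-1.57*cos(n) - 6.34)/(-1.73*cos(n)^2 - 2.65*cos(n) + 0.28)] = (2.7161*cos(n)^2 + 21.9364*cos(n) + 17.2406)*sin(n)/(2.9929*cos(n)^4 + 9.169*cos(n)^3 + 6.0537*cos(n)^2 - 1.484*cos(n) + 0.0784)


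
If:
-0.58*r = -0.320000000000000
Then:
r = 0.55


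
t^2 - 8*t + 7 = (t - 7)*(t - 1)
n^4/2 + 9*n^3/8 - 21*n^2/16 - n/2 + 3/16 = (n/2 + 1/4)*(n - 1)*(n - 1/4)*(n + 3)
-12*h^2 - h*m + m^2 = (-4*h + m)*(3*h + m)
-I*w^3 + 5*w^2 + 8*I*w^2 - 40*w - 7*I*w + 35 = (w - 7)*(w + 5*I)*(-I*w + I)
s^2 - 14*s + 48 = (s - 8)*(s - 6)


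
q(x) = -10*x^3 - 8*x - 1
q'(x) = -30*x^2 - 8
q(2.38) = -154.85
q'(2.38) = -177.93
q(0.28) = -3.46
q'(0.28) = -10.35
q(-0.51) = 4.41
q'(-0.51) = -15.80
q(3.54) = -472.94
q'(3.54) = -383.95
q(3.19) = -351.14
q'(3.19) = -313.28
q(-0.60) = 5.96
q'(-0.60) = -18.80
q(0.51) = -6.41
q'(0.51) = -15.80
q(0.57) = -7.41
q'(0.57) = -17.75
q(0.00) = -1.00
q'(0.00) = -8.00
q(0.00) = -1.00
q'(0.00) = -8.00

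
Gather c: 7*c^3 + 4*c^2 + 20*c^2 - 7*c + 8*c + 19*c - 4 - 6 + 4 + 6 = 7*c^3 + 24*c^2 + 20*c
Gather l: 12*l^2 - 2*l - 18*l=12*l^2 - 20*l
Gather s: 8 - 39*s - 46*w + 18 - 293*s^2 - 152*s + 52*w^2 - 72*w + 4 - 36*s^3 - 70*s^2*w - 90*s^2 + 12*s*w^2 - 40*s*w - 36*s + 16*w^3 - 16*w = -36*s^3 + s^2*(-70*w - 383) + s*(12*w^2 - 40*w - 227) + 16*w^3 + 52*w^2 - 134*w + 30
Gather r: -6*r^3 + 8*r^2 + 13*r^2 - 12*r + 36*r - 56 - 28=-6*r^3 + 21*r^2 + 24*r - 84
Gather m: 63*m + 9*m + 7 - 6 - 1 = 72*m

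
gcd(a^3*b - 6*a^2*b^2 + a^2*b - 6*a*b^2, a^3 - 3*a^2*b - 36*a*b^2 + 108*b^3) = a - 6*b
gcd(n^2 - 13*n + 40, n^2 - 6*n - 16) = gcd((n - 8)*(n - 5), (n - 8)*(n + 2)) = n - 8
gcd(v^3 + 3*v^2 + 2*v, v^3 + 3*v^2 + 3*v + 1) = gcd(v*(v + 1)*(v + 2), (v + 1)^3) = v + 1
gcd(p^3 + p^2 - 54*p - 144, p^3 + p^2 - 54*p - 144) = p^3 + p^2 - 54*p - 144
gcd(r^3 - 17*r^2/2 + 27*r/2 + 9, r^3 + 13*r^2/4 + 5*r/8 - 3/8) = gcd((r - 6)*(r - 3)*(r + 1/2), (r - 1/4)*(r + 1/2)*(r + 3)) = r + 1/2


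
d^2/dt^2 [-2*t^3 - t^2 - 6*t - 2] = -12*t - 2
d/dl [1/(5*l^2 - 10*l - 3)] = 10*(1 - l)/(-5*l^2 + 10*l + 3)^2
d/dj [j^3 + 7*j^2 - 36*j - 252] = 3*j^2 + 14*j - 36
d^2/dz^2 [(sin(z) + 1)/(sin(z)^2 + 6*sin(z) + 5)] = (5*sin(z) + cos(z)^2 + 1)/(sin(z) + 5)^3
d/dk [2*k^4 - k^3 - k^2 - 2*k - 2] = 8*k^3 - 3*k^2 - 2*k - 2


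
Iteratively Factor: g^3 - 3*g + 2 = (g - 1)*(g^2 + g - 2) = (g - 1)*(g + 2)*(g - 1)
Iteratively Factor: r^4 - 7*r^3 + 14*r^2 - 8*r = (r - 1)*(r^3 - 6*r^2 + 8*r) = r*(r - 1)*(r^2 - 6*r + 8) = r*(r - 2)*(r - 1)*(r - 4)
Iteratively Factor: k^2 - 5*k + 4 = (k - 4)*(k - 1)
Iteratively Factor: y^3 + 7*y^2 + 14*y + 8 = (y + 4)*(y^2 + 3*y + 2) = (y + 1)*(y + 4)*(y + 2)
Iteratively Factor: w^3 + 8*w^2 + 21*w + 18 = (w + 2)*(w^2 + 6*w + 9) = (w + 2)*(w + 3)*(w + 3)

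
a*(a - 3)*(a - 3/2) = a^3 - 9*a^2/2 + 9*a/2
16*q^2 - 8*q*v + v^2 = (-4*q + v)^2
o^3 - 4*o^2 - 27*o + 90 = (o - 6)*(o - 3)*(o + 5)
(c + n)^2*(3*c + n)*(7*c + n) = 21*c^4 + 52*c^3*n + 42*c^2*n^2 + 12*c*n^3 + n^4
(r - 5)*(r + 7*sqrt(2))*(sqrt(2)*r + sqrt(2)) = sqrt(2)*r^3 - 4*sqrt(2)*r^2 + 14*r^2 - 56*r - 5*sqrt(2)*r - 70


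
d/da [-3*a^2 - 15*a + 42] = -6*a - 15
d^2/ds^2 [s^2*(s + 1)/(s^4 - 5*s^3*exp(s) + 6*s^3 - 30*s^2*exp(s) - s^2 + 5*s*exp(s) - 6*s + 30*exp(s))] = (s^2*(2*s + 2)*(5*s^3*exp(s) - 4*s^3 + 45*s^2*exp(s) - 18*s^2 + 55*s*exp(s) + 2*s - 35*exp(s) + 6)^2 + s*(s*(s + 1)*(5*s^3*exp(s) + 60*s^2*exp(s) - 12*s^2 + 145*s*exp(s) - 36*s + 20*exp(s) + 2) + 2*s*(5*s^3*exp(s) - 4*s^3 + 45*s^2*exp(s) - 18*s^2 + 55*s*exp(s) + 2*s - 35*exp(s) + 6) + 4*(s + 1)*(5*s^3*exp(s) - 4*s^3 + 45*s^2*exp(s) - 18*s^2 + 55*s*exp(s) + 2*s - 35*exp(s) + 6))*(s^4 - 5*s^3*exp(s) + 6*s^3 - 30*s^2*exp(s) - s^2 + 5*s*exp(s) - 6*s + 30*exp(s)) + (6*s + 2)*(s^4 - 5*s^3*exp(s) + 6*s^3 - 30*s^2*exp(s) - s^2 + 5*s*exp(s) - 6*s + 30*exp(s))^2)/(s^4 - 5*s^3*exp(s) + 6*s^3 - 30*s^2*exp(s) - s^2 + 5*s*exp(s) - 6*s + 30*exp(s))^3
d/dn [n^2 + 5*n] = 2*n + 5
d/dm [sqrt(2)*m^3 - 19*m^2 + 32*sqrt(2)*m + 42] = 3*sqrt(2)*m^2 - 38*m + 32*sqrt(2)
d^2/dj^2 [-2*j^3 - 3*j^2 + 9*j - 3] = -12*j - 6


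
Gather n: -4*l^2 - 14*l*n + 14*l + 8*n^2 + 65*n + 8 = -4*l^2 + 14*l + 8*n^2 + n*(65 - 14*l) + 8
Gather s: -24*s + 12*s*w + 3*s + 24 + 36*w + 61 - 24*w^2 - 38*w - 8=s*(12*w - 21) - 24*w^2 - 2*w + 77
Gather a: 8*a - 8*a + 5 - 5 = 0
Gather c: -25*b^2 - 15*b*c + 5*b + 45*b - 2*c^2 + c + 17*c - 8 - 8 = -25*b^2 + 50*b - 2*c^2 + c*(18 - 15*b) - 16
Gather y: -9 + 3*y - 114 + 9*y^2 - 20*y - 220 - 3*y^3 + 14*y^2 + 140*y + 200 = -3*y^3 + 23*y^2 + 123*y - 143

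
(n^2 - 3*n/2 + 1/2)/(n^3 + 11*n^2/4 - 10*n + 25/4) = 2*(2*n - 1)/(4*n^2 + 15*n - 25)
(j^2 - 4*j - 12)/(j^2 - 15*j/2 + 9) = 2*(j + 2)/(2*j - 3)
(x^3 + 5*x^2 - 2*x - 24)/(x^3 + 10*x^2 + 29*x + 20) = (x^2 + x - 6)/(x^2 + 6*x + 5)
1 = 1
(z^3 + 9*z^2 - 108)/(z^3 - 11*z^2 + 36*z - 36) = (z^2 + 12*z + 36)/(z^2 - 8*z + 12)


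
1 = 1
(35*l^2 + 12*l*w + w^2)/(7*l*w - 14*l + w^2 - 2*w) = (5*l + w)/(w - 2)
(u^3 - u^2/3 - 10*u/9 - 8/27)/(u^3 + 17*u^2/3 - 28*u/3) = (u^2 + u + 2/9)/(u*(u + 7))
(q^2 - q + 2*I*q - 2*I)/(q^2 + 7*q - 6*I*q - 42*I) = (q^2 + q*(-1 + 2*I) - 2*I)/(q^2 + q*(7 - 6*I) - 42*I)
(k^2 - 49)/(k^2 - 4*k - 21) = (k + 7)/(k + 3)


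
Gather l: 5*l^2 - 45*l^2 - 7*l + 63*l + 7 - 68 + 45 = -40*l^2 + 56*l - 16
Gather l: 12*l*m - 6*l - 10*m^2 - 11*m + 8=l*(12*m - 6) - 10*m^2 - 11*m + 8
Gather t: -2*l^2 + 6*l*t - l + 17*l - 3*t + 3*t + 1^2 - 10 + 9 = -2*l^2 + 6*l*t + 16*l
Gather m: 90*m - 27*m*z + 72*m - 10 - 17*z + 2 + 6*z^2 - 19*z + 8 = m*(162 - 27*z) + 6*z^2 - 36*z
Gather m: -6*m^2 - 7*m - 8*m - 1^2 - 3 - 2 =-6*m^2 - 15*m - 6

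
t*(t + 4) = t^2 + 4*t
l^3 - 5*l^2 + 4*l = l*(l - 4)*(l - 1)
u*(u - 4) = u^2 - 4*u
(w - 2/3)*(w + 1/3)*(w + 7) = w^3 + 20*w^2/3 - 23*w/9 - 14/9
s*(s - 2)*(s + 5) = s^3 + 3*s^2 - 10*s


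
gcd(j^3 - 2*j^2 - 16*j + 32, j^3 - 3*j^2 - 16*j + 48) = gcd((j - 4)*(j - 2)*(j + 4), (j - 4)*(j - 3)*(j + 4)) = j^2 - 16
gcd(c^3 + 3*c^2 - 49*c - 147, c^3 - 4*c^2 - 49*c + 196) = c^2 - 49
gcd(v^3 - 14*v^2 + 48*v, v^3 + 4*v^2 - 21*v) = v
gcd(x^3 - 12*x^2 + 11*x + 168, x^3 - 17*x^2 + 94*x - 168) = x - 7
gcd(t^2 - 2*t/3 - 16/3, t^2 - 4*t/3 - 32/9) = t - 8/3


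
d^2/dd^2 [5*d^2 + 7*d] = 10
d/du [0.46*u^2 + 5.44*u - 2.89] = 0.92*u + 5.44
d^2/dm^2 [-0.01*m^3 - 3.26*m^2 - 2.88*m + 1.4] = -0.06*m - 6.52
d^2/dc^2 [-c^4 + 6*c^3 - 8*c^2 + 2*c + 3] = -12*c^2 + 36*c - 16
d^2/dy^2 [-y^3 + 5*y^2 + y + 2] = 10 - 6*y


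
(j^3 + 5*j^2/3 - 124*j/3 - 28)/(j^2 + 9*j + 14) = (j^2 - 16*j/3 - 4)/(j + 2)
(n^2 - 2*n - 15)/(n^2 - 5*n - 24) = (n - 5)/(n - 8)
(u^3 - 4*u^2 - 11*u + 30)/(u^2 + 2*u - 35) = (u^2 + u - 6)/(u + 7)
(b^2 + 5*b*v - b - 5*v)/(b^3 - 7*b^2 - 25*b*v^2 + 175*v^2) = (1 - b)/(-b^2 + 5*b*v + 7*b - 35*v)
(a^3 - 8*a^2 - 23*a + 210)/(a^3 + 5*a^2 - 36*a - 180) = (a - 7)/(a + 6)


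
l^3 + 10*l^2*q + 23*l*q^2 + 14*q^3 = (l + q)*(l + 2*q)*(l + 7*q)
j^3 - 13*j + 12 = (j - 3)*(j - 1)*(j + 4)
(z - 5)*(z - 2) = z^2 - 7*z + 10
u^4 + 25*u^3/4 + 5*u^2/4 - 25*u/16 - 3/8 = (u - 1/2)*(u + 1/4)*(u + 1/2)*(u + 6)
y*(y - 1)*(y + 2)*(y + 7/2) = y^4 + 9*y^3/2 + 3*y^2/2 - 7*y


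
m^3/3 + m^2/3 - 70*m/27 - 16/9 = (m/3 + 1)*(m - 8/3)*(m + 2/3)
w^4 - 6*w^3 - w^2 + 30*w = w*(w - 5)*(w - 3)*(w + 2)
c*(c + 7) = c^2 + 7*c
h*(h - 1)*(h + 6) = h^3 + 5*h^2 - 6*h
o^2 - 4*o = o*(o - 4)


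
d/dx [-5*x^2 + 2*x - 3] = 2 - 10*x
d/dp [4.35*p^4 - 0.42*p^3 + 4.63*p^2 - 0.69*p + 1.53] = 17.4*p^3 - 1.26*p^2 + 9.26*p - 0.69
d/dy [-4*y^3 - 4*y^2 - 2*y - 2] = -12*y^2 - 8*y - 2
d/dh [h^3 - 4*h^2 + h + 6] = 3*h^2 - 8*h + 1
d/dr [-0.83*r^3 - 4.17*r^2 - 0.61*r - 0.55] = -2.49*r^2 - 8.34*r - 0.61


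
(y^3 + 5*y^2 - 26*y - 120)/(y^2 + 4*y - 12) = (y^2 - y - 20)/(y - 2)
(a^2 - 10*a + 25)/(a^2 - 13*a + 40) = (a - 5)/(a - 8)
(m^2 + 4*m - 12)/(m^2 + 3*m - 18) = (m - 2)/(m - 3)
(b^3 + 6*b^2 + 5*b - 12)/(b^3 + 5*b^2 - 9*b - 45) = (b^2 + 3*b - 4)/(b^2 + 2*b - 15)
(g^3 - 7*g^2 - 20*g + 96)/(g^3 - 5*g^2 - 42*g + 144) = (g + 4)/(g + 6)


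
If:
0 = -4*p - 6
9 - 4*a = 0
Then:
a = 9/4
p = -3/2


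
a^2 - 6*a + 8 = (a - 4)*(a - 2)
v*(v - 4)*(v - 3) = v^3 - 7*v^2 + 12*v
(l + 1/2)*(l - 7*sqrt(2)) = l^2 - 7*sqrt(2)*l + l/2 - 7*sqrt(2)/2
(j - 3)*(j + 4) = j^2 + j - 12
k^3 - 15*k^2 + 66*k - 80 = (k - 8)*(k - 5)*(k - 2)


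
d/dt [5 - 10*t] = -10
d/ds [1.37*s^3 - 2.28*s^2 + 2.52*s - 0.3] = 4.11*s^2 - 4.56*s + 2.52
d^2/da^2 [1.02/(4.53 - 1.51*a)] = -4.651404/(1.51*a - 4.53)^3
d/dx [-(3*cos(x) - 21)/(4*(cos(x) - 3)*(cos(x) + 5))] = 3*(sin(x)^2 + 14*cos(x) - 2)*sin(x)/(4*(cos(x) - 3)^2*(cos(x) + 5)^2)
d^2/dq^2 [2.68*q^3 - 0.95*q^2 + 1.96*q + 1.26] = 16.08*q - 1.9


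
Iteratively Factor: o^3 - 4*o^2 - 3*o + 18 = (o - 3)*(o^2 - o - 6) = (o - 3)^2*(o + 2)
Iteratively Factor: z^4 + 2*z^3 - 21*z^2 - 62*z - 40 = (z + 1)*(z^3 + z^2 - 22*z - 40) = (z - 5)*(z + 1)*(z^2 + 6*z + 8) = (z - 5)*(z + 1)*(z + 4)*(z + 2)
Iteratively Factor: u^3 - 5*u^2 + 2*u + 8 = (u + 1)*(u^2 - 6*u + 8) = (u - 2)*(u + 1)*(u - 4)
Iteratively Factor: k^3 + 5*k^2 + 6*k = (k + 2)*(k^2 + 3*k) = (k + 2)*(k + 3)*(k)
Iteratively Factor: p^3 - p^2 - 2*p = (p)*(p^2 - p - 2) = p*(p + 1)*(p - 2)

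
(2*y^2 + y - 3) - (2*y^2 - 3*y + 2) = 4*y - 5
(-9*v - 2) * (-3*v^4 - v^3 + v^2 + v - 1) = 27*v^5 + 15*v^4 - 7*v^3 - 11*v^2 + 7*v + 2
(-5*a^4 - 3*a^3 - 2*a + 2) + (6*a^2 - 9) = -5*a^4 - 3*a^3 + 6*a^2 - 2*a - 7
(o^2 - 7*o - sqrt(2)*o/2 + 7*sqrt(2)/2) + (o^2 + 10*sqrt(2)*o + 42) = 2*o^2 - 7*o + 19*sqrt(2)*o/2 + 7*sqrt(2)/2 + 42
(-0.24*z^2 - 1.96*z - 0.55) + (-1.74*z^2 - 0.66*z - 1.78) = -1.98*z^2 - 2.62*z - 2.33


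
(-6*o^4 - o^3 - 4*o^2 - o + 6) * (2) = -12*o^4 - 2*o^3 - 8*o^2 - 2*o + 12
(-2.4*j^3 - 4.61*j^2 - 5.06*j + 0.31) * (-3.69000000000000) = 8.856*j^3 + 17.0109*j^2 + 18.6714*j - 1.1439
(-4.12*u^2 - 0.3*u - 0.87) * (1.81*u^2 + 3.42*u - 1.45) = -7.4572*u^4 - 14.6334*u^3 + 3.3733*u^2 - 2.5404*u + 1.2615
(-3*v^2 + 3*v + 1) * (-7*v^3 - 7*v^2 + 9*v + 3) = 21*v^5 - 55*v^3 + 11*v^2 + 18*v + 3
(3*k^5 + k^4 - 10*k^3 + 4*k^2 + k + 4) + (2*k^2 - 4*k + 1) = 3*k^5 + k^4 - 10*k^3 + 6*k^2 - 3*k + 5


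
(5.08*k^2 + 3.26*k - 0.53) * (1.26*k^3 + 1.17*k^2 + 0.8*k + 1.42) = 6.4008*k^5 + 10.0512*k^4 + 7.2104*k^3 + 9.2015*k^2 + 4.2052*k - 0.7526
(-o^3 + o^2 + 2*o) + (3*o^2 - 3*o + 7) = -o^3 + 4*o^2 - o + 7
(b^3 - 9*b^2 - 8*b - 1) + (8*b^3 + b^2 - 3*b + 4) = 9*b^3 - 8*b^2 - 11*b + 3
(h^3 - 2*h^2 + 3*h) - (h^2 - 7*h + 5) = h^3 - 3*h^2 + 10*h - 5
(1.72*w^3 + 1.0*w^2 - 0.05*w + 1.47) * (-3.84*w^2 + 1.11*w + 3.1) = -6.6048*w^5 - 1.9308*w^4 + 6.634*w^3 - 2.6003*w^2 + 1.4767*w + 4.557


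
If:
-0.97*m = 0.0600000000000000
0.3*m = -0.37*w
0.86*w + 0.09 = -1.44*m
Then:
No Solution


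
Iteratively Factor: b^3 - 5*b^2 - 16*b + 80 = (b + 4)*(b^2 - 9*b + 20) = (b - 5)*(b + 4)*(b - 4)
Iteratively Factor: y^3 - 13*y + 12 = (y - 3)*(y^2 + 3*y - 4) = (y - 3)*(y + 4)*(y - 1)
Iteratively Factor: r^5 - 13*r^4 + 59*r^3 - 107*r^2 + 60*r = (r - 5)*(r^4 - 8*r^3 + 19*r^2 - 12*r) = (r - 5)*(r - 1)*(r^3 - 7*r^2 + 12*r) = r*(r - 5)*(r - 1)*(r^2 - 7*r + 12) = r*(r - 5)*(r - 3)*(r - 1)*(r - 4)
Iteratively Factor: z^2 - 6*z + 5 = (z - 1)*(z - 5)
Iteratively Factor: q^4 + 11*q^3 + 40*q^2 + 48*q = (q)*(q^3 + 11*q^2 + 40*q + 48) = q*(q + 4)*(q^2 + 7*q + 12) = q*(q + 3)*(q + 4)*(q + 4)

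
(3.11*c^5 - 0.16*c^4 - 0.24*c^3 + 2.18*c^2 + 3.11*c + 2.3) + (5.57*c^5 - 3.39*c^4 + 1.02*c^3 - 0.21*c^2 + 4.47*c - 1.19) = 8.68*c^5 - 3.55*c^4 + 0.78*c^3 + 1.97*c^2 + 7.58*c + 1.11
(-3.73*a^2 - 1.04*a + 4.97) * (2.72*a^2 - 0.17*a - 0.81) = -10.1456*a^4 - 2.1947*a^3 + 16.7165*a^2 - 0.00249999999999995*a - 4.0257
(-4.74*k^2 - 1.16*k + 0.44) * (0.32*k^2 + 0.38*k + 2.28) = -1.5168*k^4 - 2.1724*k^3 - 11.1072*k^2 - 2.4776*k + 1.0032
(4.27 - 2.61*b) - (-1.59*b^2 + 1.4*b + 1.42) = 1.59*b^2 - 4.01*b + 2.85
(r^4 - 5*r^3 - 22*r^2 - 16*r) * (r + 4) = r^5 - r^4 - 42*r^3 - 104*r^2 - 64*r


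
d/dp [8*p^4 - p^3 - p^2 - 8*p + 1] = 32*p^3 - 3*p^2 - 2*p - 8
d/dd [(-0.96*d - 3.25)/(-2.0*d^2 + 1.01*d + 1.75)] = (-1.92*d^2 - 13.0*d + 1.6025)/(4.0*d^4 - 4.04*d^3 - 5.9799*d^2 + 3.535*d + 3.0625)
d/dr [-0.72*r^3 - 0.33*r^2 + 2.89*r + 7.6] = -2.16*r^2 - 0.66*r + 2.89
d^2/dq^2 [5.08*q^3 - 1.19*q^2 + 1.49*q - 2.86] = 30.48*q - 2.38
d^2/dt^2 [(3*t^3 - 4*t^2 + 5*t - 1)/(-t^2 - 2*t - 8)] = 2*(-t^3 - 237*t^2 - 450*t + 332)/(t^6 + 6*t^5 + 36*t^4 + 104*t^3 + 288*t^2 + 384*t + 512)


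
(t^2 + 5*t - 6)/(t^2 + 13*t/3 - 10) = 3*(t - 1)/(3*t - 5)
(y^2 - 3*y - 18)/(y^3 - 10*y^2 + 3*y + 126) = 1/(y - 7)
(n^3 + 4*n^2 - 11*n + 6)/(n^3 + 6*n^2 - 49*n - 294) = (n^2 - 2*n + 1)/(n^2 - 49)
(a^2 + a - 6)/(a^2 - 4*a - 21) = (a - 2)/(a - 7)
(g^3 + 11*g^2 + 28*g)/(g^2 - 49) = g*(g + 4)/(g - 7)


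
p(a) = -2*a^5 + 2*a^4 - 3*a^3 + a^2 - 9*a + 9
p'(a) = -10*a^4 + 8*a^3 - 9*a^2 + 2*a - 9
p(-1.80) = 104.72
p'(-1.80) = -193.39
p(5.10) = -5956.31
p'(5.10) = -5936.88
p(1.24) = -7.48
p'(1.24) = -28.75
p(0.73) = 1.95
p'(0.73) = -12.06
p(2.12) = -79.42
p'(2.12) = -170.98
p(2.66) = -230.54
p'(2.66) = -417.43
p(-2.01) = 153.75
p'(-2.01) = -277.57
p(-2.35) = 278.94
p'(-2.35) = -472.21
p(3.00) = -414.00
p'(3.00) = -678.00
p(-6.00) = 18891.00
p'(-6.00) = -15033.00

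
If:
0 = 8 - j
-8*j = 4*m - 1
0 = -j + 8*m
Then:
No Solution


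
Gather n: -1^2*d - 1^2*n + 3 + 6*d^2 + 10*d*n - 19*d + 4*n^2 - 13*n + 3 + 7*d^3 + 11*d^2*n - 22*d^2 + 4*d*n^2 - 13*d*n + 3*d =7*d^3 - 16*d^2 - 17*d + n^2*(4*d + 4) + n*(11*d^2 - 3*d - 14) + 6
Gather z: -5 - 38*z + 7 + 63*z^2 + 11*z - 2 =63*z^2 - 27*z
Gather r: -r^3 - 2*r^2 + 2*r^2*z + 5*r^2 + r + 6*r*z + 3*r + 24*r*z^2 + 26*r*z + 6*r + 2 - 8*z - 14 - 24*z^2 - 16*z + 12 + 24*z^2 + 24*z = -r^3 + r^2*(2*z + 3) + r*(24*z^2 + 32*z + 10)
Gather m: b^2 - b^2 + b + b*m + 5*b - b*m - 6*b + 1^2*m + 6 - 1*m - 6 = 0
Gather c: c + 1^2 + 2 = c + 3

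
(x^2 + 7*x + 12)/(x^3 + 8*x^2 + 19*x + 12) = 1/(x + 1)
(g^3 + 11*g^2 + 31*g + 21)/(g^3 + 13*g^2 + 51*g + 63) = (g + 1)/(g + 3)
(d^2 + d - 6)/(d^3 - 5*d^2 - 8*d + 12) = (d^2 + d - 6)/(d^3 - 5*d^2 - 8*d + 12)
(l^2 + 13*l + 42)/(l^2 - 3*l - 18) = (l^2 + 13*l + 42)/(l^2 - 3*l - 18)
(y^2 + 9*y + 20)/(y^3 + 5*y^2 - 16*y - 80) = 1/(y - 4)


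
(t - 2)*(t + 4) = t^2 + 2*t - 8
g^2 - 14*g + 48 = (g - 8)*(g - 6)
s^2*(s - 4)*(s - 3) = s^4 - 7*s^3 + 12*s^2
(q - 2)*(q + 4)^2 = q^3 + 6*q^2 - 32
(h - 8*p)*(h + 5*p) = h^2 - 3*h*p - 40*p^2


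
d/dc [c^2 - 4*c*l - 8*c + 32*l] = 2*c - 4*l - 8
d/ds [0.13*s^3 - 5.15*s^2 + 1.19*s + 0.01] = 0.39*s^2 - 10.3*s + 1.19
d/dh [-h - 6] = -1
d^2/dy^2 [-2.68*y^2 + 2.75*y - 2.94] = -5.36000000000000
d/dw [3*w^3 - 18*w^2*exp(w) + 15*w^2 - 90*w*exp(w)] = -18*w^2*exp(w) + 9*w^2 - 126*w*exp(w) + 30*w - 90*exp(w)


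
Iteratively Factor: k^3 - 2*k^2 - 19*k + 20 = (k + 4)*(k^2 - 6*k + 5) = (k - 5)*(k + 4)*(k - 1)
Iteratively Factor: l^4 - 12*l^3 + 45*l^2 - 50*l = (l - 2)*(l^3 - 10*l^2 + 25*l) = (l - 5)*(l - 2)*(l^2 - 5*l) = l*(l - 5)*(l - 2)*(l - 5)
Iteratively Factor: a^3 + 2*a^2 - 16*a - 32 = (a + 4)*(a^2 - 2*a - 8) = (a + 2)*(a + 4)*(a - 4)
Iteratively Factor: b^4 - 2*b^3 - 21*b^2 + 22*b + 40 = (b + 4)*(b^3 - 6*b^2 + 3*b + 10) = (b + 1)*(b + 4)*(b^2 - 7*b + 10) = (b - 2)*(b + 1)*(b + 4)*(b - 5)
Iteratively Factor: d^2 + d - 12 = (d + 4)*(d - 3)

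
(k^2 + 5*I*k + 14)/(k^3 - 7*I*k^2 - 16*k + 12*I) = (k + 7*I)/(k^2 - 5*I*k - 6)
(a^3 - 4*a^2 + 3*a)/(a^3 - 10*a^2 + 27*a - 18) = a/(a - 6)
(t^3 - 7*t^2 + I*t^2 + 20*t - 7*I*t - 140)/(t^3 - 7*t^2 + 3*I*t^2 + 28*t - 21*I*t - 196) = (t + 5*I)/(t + 7*I)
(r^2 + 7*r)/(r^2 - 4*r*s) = (r + 7)/(r - 4*s)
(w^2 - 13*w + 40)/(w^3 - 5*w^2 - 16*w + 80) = (w - 8)/(w^2 - 16)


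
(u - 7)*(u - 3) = u^2 - 10*u + 21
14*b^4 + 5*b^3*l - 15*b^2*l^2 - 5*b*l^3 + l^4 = (-7*b + l)*(-b + l)*(b + l)*(2*b + l)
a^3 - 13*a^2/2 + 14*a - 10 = (a - 5/2)*(a - 2)^2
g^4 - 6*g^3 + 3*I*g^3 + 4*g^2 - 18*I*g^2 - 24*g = g*(g - 6)*(g - I)*(g + 4*I)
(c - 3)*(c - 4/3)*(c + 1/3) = c^3 - 4*c^2 + 23*c/9 + 4/3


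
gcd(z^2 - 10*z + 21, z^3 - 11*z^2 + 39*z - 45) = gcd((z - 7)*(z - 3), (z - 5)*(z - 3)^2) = z - 3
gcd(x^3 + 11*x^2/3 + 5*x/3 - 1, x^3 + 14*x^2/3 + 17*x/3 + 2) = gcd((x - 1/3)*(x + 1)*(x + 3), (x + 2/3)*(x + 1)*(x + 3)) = x^2 + 4*x + 3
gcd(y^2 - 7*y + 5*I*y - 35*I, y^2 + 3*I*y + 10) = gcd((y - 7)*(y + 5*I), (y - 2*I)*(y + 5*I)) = y + 5*I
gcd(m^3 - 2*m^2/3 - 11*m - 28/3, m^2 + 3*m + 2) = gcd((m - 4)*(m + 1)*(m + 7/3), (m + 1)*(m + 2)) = m + 1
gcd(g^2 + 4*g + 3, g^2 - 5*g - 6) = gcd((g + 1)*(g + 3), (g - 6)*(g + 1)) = g + 1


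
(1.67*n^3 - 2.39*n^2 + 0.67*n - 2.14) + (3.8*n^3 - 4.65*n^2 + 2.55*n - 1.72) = 5.47*n^3 - 7.04*n^2 + 3.22*n - 3.86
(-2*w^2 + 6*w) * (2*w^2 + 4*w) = -4*w^4 + 4*w^3 + 24*w^2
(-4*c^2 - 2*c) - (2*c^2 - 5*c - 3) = -6*c^2 + 3*c + 3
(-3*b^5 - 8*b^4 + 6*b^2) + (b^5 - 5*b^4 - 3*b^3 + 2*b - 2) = -2*b^5 - 13*b^4 - 3*b^3 + 6*b^2 + 2*b - 2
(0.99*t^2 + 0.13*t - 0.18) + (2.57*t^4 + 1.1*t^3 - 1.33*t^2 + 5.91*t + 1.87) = 2.57*t^4 + 1.1*t^3 - 0.34*t^2 + 6.04*t + 1.69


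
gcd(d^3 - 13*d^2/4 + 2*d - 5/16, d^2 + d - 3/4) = d - 1/2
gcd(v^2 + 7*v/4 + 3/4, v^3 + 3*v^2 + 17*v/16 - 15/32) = v + 3/4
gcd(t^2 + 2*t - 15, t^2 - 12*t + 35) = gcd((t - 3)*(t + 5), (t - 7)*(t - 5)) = 1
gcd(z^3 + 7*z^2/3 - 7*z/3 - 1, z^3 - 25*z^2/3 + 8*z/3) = 1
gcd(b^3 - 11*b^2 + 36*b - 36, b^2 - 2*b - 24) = b - 6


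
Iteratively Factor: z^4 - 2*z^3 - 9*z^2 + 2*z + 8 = (z - 4)*(z^3 + 2*z^2 - z - 2) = (z - 4)*(z + 2)*(z^2 - 1) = (z - 4)*(z - 1)*(z + 2)*(z + 1)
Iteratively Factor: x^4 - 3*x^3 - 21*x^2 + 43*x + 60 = (x - 3)*(x^3 - 21*x - 20) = (x - 3)*(x + 1)*(x^2 - x - 20) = (x - 3)*(x + 1)*(x + 4)*(x - 5)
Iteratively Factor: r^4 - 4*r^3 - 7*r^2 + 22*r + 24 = (r - 3)*(r^3 - r^2 - 10*r - 8) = (r - 3)*(r + 1)*(r^2 - 2*r - 8) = (r - 3)*(r + 1)*(r + 2)*(r - 4)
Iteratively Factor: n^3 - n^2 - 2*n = (n)*(n^2 - n - 2) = n*(n + 1)*(n - 2)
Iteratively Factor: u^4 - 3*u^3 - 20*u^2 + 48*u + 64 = (u - 4)*(u^3 + u^2 - 16*u - 16) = (u - 4)^2*(u^2 + 5*u + 4) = (u - 4)^2*(u + 1)*(u + 4)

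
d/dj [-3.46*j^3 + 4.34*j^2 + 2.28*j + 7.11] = -10.38*j^2 + 8.68*j + 2.28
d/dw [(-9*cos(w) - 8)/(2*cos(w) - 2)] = -17*sin(w)/(2*(cos(w) - 1)^2)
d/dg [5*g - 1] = 5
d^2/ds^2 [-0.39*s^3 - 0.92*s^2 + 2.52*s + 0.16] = -2.34*s - 1.84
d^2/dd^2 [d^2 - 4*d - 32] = 2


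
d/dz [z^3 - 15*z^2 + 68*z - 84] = 3*z^2 - 30*z + 68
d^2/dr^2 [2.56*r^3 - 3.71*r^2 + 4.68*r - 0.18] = 15.36*r - 7.42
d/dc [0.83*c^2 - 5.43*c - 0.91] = 1.66*c - 5.43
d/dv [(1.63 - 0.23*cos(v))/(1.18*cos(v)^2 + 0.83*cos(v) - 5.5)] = (-0.2714*cos(v)^2 + 3.8468*cos(v) + 0.0878999999999996)*sin(v)/(1.3924*cos(v)^4 + 1.9588*cos(v)^3 - 12.2911*cos(v)^2 - 9.13*cos(v) + 30.25)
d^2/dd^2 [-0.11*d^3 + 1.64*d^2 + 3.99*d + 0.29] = 3.28 - 0.66*d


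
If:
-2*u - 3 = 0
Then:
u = -3/2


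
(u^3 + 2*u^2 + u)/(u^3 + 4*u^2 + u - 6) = u*(u^2 + 2*u + 1)/(u^3 + 4*u^2 + u - 6)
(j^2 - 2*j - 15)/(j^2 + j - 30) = (j + 3)/(j + 6)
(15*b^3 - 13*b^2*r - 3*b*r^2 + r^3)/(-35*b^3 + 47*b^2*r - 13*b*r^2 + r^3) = (3*b + r)/(-7*b + r)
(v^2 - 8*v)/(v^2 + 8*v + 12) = v*(v - 8)/(v^2 + 8*v + 12)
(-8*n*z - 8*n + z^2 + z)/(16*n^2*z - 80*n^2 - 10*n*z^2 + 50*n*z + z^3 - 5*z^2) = (z + 1)/(-2*n*z + 10*n + z^2 - 5*z)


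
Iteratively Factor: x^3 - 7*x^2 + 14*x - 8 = (x - 1)*(x^2 - 6*x + 8) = (x - 4)*(x - 1)*(x - 2)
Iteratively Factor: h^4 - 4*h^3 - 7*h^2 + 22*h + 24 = (h - 3)*(h^3 - h^2 - 10*h - 8) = (h - 3)*(h + 1)*(h^2 - 2*h - 8) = (h - 4)*(h - 3)*(h + 1)*(h + 2)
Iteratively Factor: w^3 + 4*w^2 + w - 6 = (w - 1)*(w^2 + 5*w + 6) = (w - 1)*(w + 2)*(w + 3)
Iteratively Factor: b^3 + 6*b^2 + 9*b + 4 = (b + 1)*(b^2 + 5*b + 4) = (b + 1)^2*(b + 4)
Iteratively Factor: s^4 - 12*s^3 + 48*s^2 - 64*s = (s - 4)*(s^3 - 8*s^2 + 16*s) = s*(s - 4)*(s^2 - 8*s + 16) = s*(s - 4)^2*(s - 4)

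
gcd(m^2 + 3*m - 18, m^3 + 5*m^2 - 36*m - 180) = m + 6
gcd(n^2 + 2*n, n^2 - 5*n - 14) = n + 2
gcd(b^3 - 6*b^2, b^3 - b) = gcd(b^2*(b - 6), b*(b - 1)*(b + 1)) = b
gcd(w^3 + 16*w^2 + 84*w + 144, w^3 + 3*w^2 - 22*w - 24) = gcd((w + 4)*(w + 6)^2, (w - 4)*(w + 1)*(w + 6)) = w + 6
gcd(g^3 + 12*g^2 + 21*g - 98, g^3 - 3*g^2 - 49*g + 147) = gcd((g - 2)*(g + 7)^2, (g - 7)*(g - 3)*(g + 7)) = g + 7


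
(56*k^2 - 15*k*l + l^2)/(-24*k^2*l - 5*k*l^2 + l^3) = (-7*k + l)/(l*(3*k + l))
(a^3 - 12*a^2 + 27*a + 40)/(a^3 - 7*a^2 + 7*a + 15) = (a - 8)/(a - 3)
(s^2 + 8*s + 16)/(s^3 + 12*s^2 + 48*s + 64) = 1/(s + 4)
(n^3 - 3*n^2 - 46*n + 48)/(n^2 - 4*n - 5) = (-n^3 + 3*n^2 + 46*n - 48)/(-n^2 + 4*n + 5)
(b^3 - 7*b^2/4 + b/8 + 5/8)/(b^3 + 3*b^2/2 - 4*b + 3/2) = (8*b^2 - 6*b - 5)/(4*(2*b^2 + 5*b - 3))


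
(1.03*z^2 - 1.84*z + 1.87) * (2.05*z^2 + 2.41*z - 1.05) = 2.1115*z^4 - 1.2897*z^3 - 1.6824*z^2 + 6.4387*z - 1.9635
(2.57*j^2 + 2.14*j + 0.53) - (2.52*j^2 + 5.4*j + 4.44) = 0.0499999999999998*j^2 - 3.26*j - 3.91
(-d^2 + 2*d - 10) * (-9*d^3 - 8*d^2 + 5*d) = 9*d^5 - 10*d^4 + 69*d^3 + 90*d^2 - 50*d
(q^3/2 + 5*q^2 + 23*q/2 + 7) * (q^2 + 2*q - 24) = q^5/2 + 6*q^4 + 19*q^3/2 - 90*q^2 - 262*q - 168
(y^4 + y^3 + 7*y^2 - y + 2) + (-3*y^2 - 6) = y^4 + y^3 + 4*y^2 - y - 4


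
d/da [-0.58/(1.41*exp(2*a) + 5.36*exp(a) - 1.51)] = (1.6356*exp(a) + 3.1088)*exp(a)/(1.41*exp(2*a) + 5.36*exp(a) - 1.51)^2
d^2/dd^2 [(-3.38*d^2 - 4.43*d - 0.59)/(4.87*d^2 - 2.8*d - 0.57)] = (-302.311094*d^3 - 140.253078*d^2 - 25.511982*d - 0.582526000000003)/(115.501303*d^6 - 199.22196*d^5 + 73.986501*d^4 + 24.68312*d^3 - 8.659611*d^2 - 2.72916*d - 0.185193)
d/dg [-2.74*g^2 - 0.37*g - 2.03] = -5.48*g - 0.37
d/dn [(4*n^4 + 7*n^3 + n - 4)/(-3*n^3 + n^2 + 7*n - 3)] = (-12*n^6 + 8*n^5 + 91*n^4 + 56*n^3 - 100*n^2 + 8*n + 25)/(9*n^6 - 6*n^5 - 41*n^4 + 32*n^3 + 43*n^2 - 42*n + 9)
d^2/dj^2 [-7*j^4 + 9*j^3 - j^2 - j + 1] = -84*j^2 + 54*j - 2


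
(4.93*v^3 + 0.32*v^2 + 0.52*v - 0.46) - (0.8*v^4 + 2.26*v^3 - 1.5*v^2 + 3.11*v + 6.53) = -0.8*v^4 + 2.67*v^3 + 1.82*v^2 - 2.59*v - 6.99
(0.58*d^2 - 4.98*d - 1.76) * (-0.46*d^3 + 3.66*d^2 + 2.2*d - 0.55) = -0.2668*d^5 + 4.4136*d^4 - 16.1412*d^3 - 17.7166*d^2 - 1.133*d + 0.968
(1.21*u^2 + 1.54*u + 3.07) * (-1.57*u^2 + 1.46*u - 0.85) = -1.8997*u^4 - 0.6512*u^3 - 3.6*u^2 + 3.1732*u - 2.6095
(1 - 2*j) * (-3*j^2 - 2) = 6*j^3 - 3*j^2 + 4*j - 2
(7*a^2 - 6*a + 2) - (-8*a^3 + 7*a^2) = 8*a^3 - 6*a + 2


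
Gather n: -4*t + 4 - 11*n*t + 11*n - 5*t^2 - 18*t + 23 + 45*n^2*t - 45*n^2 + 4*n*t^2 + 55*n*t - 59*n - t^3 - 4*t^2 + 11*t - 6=n^2*(45*t - 45) + n*(4*t^2 + 44*t - 48) - t^3 - 9*t^2 - 11*t + 21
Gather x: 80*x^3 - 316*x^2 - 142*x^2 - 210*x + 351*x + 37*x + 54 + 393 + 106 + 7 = 80*x^3 - 458*x^2 + 178*x + 560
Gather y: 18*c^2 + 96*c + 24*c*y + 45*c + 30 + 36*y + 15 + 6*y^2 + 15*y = 18*c^2 + 141*c + 6*y^2 + y*(24*c + 51) + 45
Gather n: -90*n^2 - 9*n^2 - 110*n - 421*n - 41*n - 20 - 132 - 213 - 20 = -99*n^2 - 572*n - 385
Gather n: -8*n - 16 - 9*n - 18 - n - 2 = -18*n - 36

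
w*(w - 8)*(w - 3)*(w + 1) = w^4 - 10*w^3 + 13*w^2 + 24*w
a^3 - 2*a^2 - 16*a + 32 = (a - 4)*(a - 2)*(a + 4)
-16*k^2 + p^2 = (-4*k + p)*(4*k + p)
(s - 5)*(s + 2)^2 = s^3 - s^2 - 16*s - 20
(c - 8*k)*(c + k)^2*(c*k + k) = c^4*k - 6*c^3*k^2 + c^3*k - 15*c^2*k^3 - 6*c^2*k^2 - 8*c*k^4 - 15*c*k^3 - 8*k^4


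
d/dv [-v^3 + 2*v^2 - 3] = v*(4 - 3*v)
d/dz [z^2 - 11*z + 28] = 2*z - 11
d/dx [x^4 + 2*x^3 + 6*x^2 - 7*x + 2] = 4*x^3 + 6*x^2 + 12*x - 7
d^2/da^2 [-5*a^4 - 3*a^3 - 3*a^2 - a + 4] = -60*a^2 - 18*a - 6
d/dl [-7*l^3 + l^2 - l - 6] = -21*l^2 + 2*l - 1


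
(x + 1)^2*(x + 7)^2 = x^4 + 16*x^3 + 78*x^2 + 112*x + 49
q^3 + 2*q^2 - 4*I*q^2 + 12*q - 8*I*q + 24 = (q + 2)*(q - 6*I)*(q + 2*I)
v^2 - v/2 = v*(v - 1/2)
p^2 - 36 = (p - 6)*(p + 6)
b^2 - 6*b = b*(b - 6)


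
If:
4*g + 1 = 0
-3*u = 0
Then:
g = -1/4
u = 0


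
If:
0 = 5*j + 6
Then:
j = -6/5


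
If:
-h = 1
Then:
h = -1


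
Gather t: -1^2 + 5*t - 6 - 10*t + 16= 9 - 5*t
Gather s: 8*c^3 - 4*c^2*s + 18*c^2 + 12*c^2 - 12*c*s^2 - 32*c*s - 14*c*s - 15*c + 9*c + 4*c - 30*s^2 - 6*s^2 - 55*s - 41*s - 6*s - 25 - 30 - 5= 8*c^3 + 30*c^2 - 2*c + s^2*(-12*c - 36) + s*(-4*c^2 - 46*c - 102) - 60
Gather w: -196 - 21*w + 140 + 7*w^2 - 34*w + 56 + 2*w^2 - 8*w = 9*w^2 - 63*w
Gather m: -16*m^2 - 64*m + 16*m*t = -16*m^2 + m*(16*t - 64)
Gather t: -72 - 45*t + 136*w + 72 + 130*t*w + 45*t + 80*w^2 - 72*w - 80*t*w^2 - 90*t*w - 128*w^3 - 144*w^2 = t*(-80*w^2 + 40*w) - 128*w^3 - 64*w^2 + 64*w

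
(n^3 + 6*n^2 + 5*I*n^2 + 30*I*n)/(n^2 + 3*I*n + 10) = n*(n + 6)/(n - 2*I)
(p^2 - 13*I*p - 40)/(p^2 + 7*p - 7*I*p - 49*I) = (p^2 - 13*I*p - 40)/(p^2 + 7*p*(1 - I) - 49*I)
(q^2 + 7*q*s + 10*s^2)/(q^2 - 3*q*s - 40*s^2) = (q + 2*s)/(q - 8*s)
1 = 1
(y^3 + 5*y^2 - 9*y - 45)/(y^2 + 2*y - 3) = (y^2 + 2*y - 15)/(y - 1)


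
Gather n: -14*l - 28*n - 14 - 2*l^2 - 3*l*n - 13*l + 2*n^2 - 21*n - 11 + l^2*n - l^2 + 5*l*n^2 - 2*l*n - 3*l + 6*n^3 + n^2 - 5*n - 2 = -3*l^2 - 30*l + 6*n^3 + n^2*(5*l + 3) + n*(l^2 - 5*l - 54) - 27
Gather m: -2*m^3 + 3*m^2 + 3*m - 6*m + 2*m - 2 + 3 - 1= -2*m^3 + 3*m^2 - m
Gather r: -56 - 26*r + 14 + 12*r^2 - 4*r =12*r^2 - 30*r - 42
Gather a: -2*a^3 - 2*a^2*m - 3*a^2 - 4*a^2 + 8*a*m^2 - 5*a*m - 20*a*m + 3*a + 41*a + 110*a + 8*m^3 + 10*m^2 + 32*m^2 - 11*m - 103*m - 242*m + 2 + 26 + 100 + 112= -2*a^3 + a^2*(-2*m - 7) + a*(8*m^2 - 25*m + 154) + 8*m^3 + 42*m^2 - 356*m + 240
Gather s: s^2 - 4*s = s^2 - 4*s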